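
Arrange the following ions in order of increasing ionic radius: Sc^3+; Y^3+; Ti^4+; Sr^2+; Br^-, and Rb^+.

Ti^4+ < Sc^3+ < Y^3+ < Sr^2+ < Rb^+ < Br^-

First list Z and electron count for each: Ti^4+: 18 e⁻, Z=22, Sc^3+: 18 e⁻, Z=21, Y^3+: 36 e⁻, Z=39, Sr^2+: 36 e⁻, Z=38, Rb^+: 36 e⁻, Z=37, Br^-: 36 e⁻, Z=35. Ti^4+ < Sc^3+ (isoelectronic, higher Z=22 is smaller); Sc^3+ < Y^3+ (same group, period 4 vs 5); Y^3+ < Sr^2+ (both 36 e⁻, Z=39>38); Sr^2+ < Rb^+ (both 36 e⁻, Z=38>37); Rb^+ < Br^- (both 36 e⁻, Z=37>35).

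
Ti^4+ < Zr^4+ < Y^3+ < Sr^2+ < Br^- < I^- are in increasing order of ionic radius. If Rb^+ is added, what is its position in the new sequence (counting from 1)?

5

First list Z and electron count for each: Ti^4+: 18 e⁻, Z=22, Zr^4+: 36 e⁻, Z=40, Y^3+: 36 e⁻, Z=39, Sr^2+: 36 e⁻, Z=38, Rb^+: 36 e⁻, Z=37, Br^-: 36 e⁻, Z=35, I^-: 54 e⁻, Z=53. Ti^4+ < Zr^4+ (same group, period 4 vs 5); Zr^4+ < Y^3+ (isoelectronic, higher Z=40 is smaller); Y^3+ < Sr^2+ (both 36 e⁻, Z=39>38); Sr^2+ < Rb^+ (isoelectronic, higher Z=38 is smaller); Rb^+ < Br^- (both 36 e⁻, Z=37>35); Br^- < I^- (same group, 1 shell fewer).
With Rb^+ included the full order is Ti^4+ < Zr^4+ < Y^3+ < Sr^2+ < Rb^+ < Br^- < I^-, so it takes position 5.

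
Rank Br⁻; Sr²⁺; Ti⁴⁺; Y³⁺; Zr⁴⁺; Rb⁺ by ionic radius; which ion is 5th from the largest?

Zr⁴⁺

Electron counts and nuclear charges: Ti⁴⁺ (Z=22, 18 e⁻), Zr⁴⁺ (Z=40, 36 e⁻), Y³⁺ (Z=39, 36 e⁻), Sr²⁺ (Z=38, 36 e⁻), Rb⁺ (Z=37, 36 e⁻), Br⁻ (Z=35, 36 e⁻). Ti⁴⁺ < Zr⁴⁺ (same group, period 4 vs 5); Zr⁴⁺ < Y³⁺ (isoelectronic, higher Z=40 is smaller); Y³⁺ < Sr²⁺ (isoelectronic, higher Z=39 is smaller); Sr²⁺ < Rb⁺ (isoelectronic, higher Z=38 is smaller); Rb⁺ < Br⁻ (isoelectronic, higher Z=37 is smaller).
Ordering: Ti⁴⁺ < Zr⁴⁺ < Y³⁺ < Sr²⁺ < Rb⁺ < Br⁻. The 5th largest is Zr⁴⁺.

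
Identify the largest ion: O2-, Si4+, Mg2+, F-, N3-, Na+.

N3-

All of these have 10 electrons (isoelectronic). With the same electron cloud, the ion with the most protons pulls it in tightest. Nuclear charges: Si4+ (Z=14), Mg2+ (Z=12), Na+ (Z=11), F- (Z=9), O2- (Z=8), N3- (Z=7). Highest Z is smallest.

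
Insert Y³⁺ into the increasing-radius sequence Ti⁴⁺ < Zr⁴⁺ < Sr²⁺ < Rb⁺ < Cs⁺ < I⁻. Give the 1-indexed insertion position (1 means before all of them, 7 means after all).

3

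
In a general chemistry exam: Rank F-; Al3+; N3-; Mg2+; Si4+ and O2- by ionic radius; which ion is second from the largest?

These species are isoelectronic with 10 electrons. The only difference is the number of protons: Si4+ (Z=14), Al3+ (Z=13), Mg2+ (Z=12), F- (Z=9), O2- (Z=8), N3- (Z=7). The strongest nuclear pull (Si4+) gives the smallest ion.
Full ascending order: Si4+ < Al3+ < Mg2+ < F- < O2- < N3-. Counting from the largest, position 2 is O2-.

O2-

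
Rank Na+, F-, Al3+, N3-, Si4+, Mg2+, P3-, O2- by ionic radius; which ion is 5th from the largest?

Na+

Tabulating Z and e⁻: Si4+ (Z=14, 10 e⁻), Al3+ (Z=13, 10 e⁻), Mg2+ (Z=12, 10 e⁻), Na+ (Z=11, 10 e⁻), F- (Z=9, 10 e⁻), O2- (Z=8, 10 e⁻), N3- (Z=7, 10 e⁻), P3- (Z=15, 18 e⁻). Si4+ < Al3+ (isoelectronic, higher Z=14 is smaller); Al3+ < Mg2+ (isoelectronic, higher Z=13 is smaller); Mg2+ < Na+ (both 10 e⁻, Z=12>11); Na+ < F- (isoelectronic, higher Z=11 is smaller); F- < O2- (isoelectronic, higher Z=9 is smaller); O2- < N3- (isoelectronic, higher Z=8 is smaller); N3- < P3- (same group, 1 shell fewer).
So the order is Si4+ < Al3+ < Mg2+ < Na+ < F- < O2- < N3- < P3-; the 5th-largest ion is Na+.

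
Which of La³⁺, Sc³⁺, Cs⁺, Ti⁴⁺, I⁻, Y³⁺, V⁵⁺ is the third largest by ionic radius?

V⁵⁺ has 18 e⁻ (Z=23), Ti⁴⁺ has 18 e⁻ (Z=22), Sc³⁺ has 18 e⁻ (Z=21), Y³⁺ has 36 e⁻ (Z=39), La³⁺ has 54 e⁻ (Z=57), Cs⁺ has 54 e⁻ (Z=55), I⁻ has 54 e⁻ (Z=53). V⁵⁺ < Ti⁴⁺ (both 18 e⁻, Z=23>22); Ti⁴⁺ < Sc³⁺ (both 18 e⁻, Z=22>21); Sc³⁺ < Y³⁺ (same group, 1 shell fewer); Y³⁺ < La³⁺ (same group, period 5 vs 6); La³⁺ < Cs⁺ (both 54 e⁻, Z=57>55); Cs⁺ < I⁻ (isoelectronic, higher Z=55 is smaller).
That gives V⁵⁺ < Ti⁴⁺ < Sc³⁺ < Y³⁺ < La³⁺ < Cs⁺ < I⁻. From the largest end, number 3 is La³⁺.

La³⁺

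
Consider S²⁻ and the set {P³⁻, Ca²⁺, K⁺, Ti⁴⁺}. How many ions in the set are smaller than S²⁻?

3

These species are isoelectronic with 18 electrons. The only difference is the number of protons: Ti⁴⁺ (Z=22), Ca²⁺ (Z=20), K⁺ (Z=19), S²⁻ (Z=16), P³⁻ (Z=15). The strongest nuclear pull (Ti⁴⁺) gives the smallest ion.
Relative to S²⁻, the ions that are smaller are Ti⁴⁺, Ca²⁺, K⁺. So 3 are smaller.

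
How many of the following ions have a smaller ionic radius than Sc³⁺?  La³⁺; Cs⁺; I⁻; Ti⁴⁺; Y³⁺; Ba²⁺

First list Z and electron count for each: Ti⁴⁺ has 18 e⁻ (Z=22), Sc³⁺ has 18 e⁻ (Z=21), Y³⁺ has 36 e⁻ (Z=39), La³⁺ has 54 e⁻ (Z=57), Ba²⁺ has 54 e⁻ (Z=56), Cs⁺ has 54 e⁻ (Z=55), I⁻ has 54 e⁻ (Z=53). Ti⁴⁺ < Sc³⁺ (both 18 e⁻, Z=22>21); Sc³⁺ < Y³⁺ (same group, period 4 vs 5); Y³⁺ < La³⁺ (same group, period 5 vs 6); La³⁺ < Ba²⁺ (both 54 e⁻, Z=57>56); Ba²⁺ < Cs⁺ (both 54 e⁻, Z=56>55); Cs⁺ < I⁻ (isoelectronic, higher Z=55 is smaller).
Ordering all of them (including Sc³⁺) by radius gives Ti⁴⁺ < Sc³⁺ < Y³⁺ < La³⁺ < Ba²⁺ < Cs⁺ < I⁻. That's 1.

1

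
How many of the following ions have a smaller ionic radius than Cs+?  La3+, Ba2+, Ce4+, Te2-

3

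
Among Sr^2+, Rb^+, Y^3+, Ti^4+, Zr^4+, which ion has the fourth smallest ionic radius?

Sr^2+

Work out protons and electrons: Ti^4+ has 18 e⁻ (Z=22), Zr^4+ has 36 e⁻ (Z=40), Y^3+ has 36 e⁻ (Z=39), Sr^2+ has 36 e⁻ (Z=38), Rb^+ has 36 e⁻ (Z=37). Ti^4+ < Zr^4+ (same group, 1 shell fewer); Zr^4+ < Y^3+ (both 36 e⁻, Z=40>39); Y^3+ < Sr^2+ (both 36 e⁻, Z=39>38); Sr^2+ < Rb^+ (both 36 e⁻, Z=38>37).
Ordering: Ti^4+ < Zr^4+ < Y^3+ < Sr^2+ < Rb^+. The fourth smallest is Sr^2+.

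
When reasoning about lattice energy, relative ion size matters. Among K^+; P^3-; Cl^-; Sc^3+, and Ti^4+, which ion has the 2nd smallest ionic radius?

Each ion has 18 electrons. The ranking follows nuclear charge in reverse — greater Z gives a smaller radius. Ti^4+ (Z=22), Sc^3+ (Z=21), K^+ (Z=19), Cl^- (Z=17), P^3- (Z=15).
Full ascending order: Ti^4+ < Sc^3+ < K^+ < Cl^- < P^3-. Counting from the smallest, position 2 is Sc^3+.

Sc^3+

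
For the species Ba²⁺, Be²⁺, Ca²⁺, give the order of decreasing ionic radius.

Ba²⁺ > Ca²⁺ > Be²⁺

These ions sit in one column with identical charge. Each step down the periodic table adds a principal shell, increasing the radius.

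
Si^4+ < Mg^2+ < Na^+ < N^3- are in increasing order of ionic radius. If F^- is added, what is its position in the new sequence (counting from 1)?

These species are isoelectronic with 10 electrons. The only difference is the number of protons: Si^4+ (Z=14), Mg^2+ (Z=12), Na^+ (Z=11), F^- (Z=9), N^3- (Z=7). The strongest nuclear pull (Si^4+) gives the smallest ion.
The complete sequence is Si^4+ < Mg^2+ < Na^+ < F^- < N^3-. F^- sits at position 4.

4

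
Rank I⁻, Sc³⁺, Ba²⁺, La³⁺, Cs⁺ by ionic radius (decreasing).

I⁻ > Cs⁺ > Ba²⁺ > La³⁺ > Sc³⁺

Electron counts and nuclear charges: Sc³⁺ (Z=21, 18 e⁻), La³⁺ (Z=57, 54 e⁻), Ba²⁺ (Z=56, 54 e⁻), Cs⁺ (Z=55, 54 e⁻), I⁻ (Z=53, 54 e⁻). Sc³⁺ < La³⁺ (same group, period 4 vs 6); La³⁺ < Ba²⁺ (isoelectronic, higher Z=57 is smaller); Ba²⁺ < Cs⁺ (isoelectronic, higher Z=56 is smaller); Cs⁺ < I⁻ (isoelectronic, higher Z=55 is smaller).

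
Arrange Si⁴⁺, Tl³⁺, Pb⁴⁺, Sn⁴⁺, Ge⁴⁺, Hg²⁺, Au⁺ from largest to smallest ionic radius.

First list Z and electron count for each: Si⁴⁺ has 10 e⁻ (Z=14), Ge⁴⁺ has 28 e⁻ (Z=32), Sn⁴⁺ has 46 e⁻ (Z=50), Pb⁴⁺ has 78 e⁻ (Z=82), Tl³⁺ has 78 e⁻ (Z=81), Hg²⁺ has 78 e⁻ (Z=80), Au⁺ has 78 e⁻ (Z=79). Si⁴⁺ < Ge⁴⁺ (same group, 1 shell fewer); Ge⁴⁺ < Sn⁴⁺ (same group, 1 shell fewer); Sn⁴⁺ < Pb⁴⁺ (same group, period 5 vs 6); Pb⁴⁺ < Tl³⁺ (isoelectronic, higher Z=82 is smaller); Tl³⁺ < Hg²⁺ (isoelectronic, higher Z=81 is smaller); Hg²⁺ < Au⁺ (both 78 e⁻, Z=80>79).

Au⁺ > Hg²⁺ > Tl³⁺ > Pb⁴⁺ > Sn⁴⁺ > Ge⁴⁺ > Si⁴⁺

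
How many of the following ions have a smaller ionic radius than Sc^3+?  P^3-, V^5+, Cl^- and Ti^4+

2

All of these have 18 electrons (isoelectronic). With the same electron cloud, the ion with the most protons pulls it in tightest. Nuclear charges: V^5+ (Z=23), Ti^4+ (Z=22), Sc^3+ (Z=21), Cl^- (Z=17), P^3- (Z=15). Highest Z is smallest.
Overall: V^5+ < Ti^4+ < Sc^3+ < Cl^- < P^3-. Sc^3+ has 2 below it and 2 above. That's 2.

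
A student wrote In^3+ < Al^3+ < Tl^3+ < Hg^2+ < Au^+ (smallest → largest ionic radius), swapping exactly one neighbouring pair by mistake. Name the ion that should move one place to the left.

Compare adjacent ions: both in group 13 with the same charge; Al^3+ (period 3) has the smaller radius — yet in this increasing list In^3+ sits before Al^3+. Nothing else is reversed, so Al^3+ should move one place to the left.

Al^3+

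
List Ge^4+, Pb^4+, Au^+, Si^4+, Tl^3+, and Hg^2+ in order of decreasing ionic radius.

Au^+ > Hg^2+ > Tl^3+ > Pb^4+ > Ge^4+ > Si^4+

Si^4+ has 10 e⁻ (Z=14), Ge^4+ has 28 e⁻ (Z=32), Pb^4+ has 78 e⁻ (Z=82), Tl^3+ has 78 e⁻ (Z=81), Hg^2+ has 78 e⁻ (Z=80), Au^+ has 78 e⁻ (Z=79). Si^4+ < Ge^4+ (same group, period 3 vs 4); Ge^4+ < Pb^4+ (same group, 2 shells fewer); Pb^4+ < Tl^3+ (isoelectronic, higher Z=82 is smaller); Tl^3+ < Hg^2+ (isoelectronic, higher Z=81 is smaller); Hg^2+ < Au^+ (isoelectronic, higher Z=80 is smaller).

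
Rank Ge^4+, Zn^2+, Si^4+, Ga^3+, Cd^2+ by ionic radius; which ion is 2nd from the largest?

Tabulating Z and e⁻: Si^4+: 10 e⁻, Z=14, Ge^4+: 28 e⁻, Z=32, Ga^3+: 28 e⁻, Z=31, Zn^2+: 28 e⁻, Z=30, Cd^2+: 46 e⁻, Z=48. Si^4+ < Ge^4+ (same group, 1 shell fewer); Ge^4+ < Ga^3+ (isoelectronic, higher Z=32 is smaller); Ga^3+ < Zn^2+ (both 28 e⁻, Z=31>30); Zn^2+ < Cd^2+ (same group, period 4 vs 5).
So the order is Si^4+ < Ge^4+ < Ga^3+ < Zn^2+ < Cd^2+; the 2nd-largest ion is Zn^2+.

Zn^2+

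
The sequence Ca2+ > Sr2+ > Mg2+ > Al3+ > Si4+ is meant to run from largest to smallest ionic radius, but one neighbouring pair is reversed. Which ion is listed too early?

Ca2+

Check each adjacent pair. Ca2+ and Sr2+ are reversed: Ca2+ and Sr2+ are in one column with the same charge; the lighter period-4 ion has one fewer shell and is smaller. No other neighbouring pair contradicts the periodic trends, so Ca2+ is the ion listed too early.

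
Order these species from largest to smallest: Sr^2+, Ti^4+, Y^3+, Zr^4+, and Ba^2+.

Ba^2+ > Sr^2+ > Y^3+ > Zr^4+ > Ti^4+

Ti^4+: 18 e⁻, Z=22, Zr^4+: 36 e⁻, Z=40, Y^3+: 36 e⁻, Z=39, Sr^2+: 36 e⁻, Z=38, Ba^2+: 54 e⁻, Z=56. Ti^4+ < Zr^4+ (same group, 1 shell fewer); Zr^4+ < Y^3+ (both 36 e⁻, Z=40>39); Y^3+ < Sr^2+ (isoelectronic, higher Z=39 is smaller); Sr^2+ < Ba^2+ (same group, 1 shell fewer).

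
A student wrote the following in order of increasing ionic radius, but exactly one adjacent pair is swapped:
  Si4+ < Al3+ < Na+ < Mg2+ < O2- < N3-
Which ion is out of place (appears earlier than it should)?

Na+

The pair Na+, Mg2+ is the wrong way round — Mg2+ and Na+ share 10 electrons; the higher nuclear charge on Mg (Z=12) contracts it more, so Mg2+ < Na+. All other adjacent pairs agree with periodic trends, so Na+ is the misplaced ion.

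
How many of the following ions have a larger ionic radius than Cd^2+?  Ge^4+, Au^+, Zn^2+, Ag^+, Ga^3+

2

Work out protons and electrons: Ge^4+ (Z=32, 28 e⁻), Ga^3+ (Z=31, 28 e⁻), Zn^2+ (Z=30, 28 e⁻), Cd^2+ (Z=48, 46 e⁻), Ag^+ (Z=47, 46 e⁻), Au^+ (Z=79, 78 e⁻). Ge^4+ < Ga^3+ (both 28 e⁻, Z=32>31); Ga^3+ < Zn^2+ (isoelectronic, higher Z=31 is smaller); Zn^2+ < Cd^2+ (same group, 1 shell fewer); Cd^2+ < Ag^+ (isoelectronic, higher Z=48 is smaller); Ag^+ < Au^+ (same group, period 5 vs 6).
Ordering all of them (including Cd^2+) by radius gives Ge^4+ < Ga^3+ < Zn^2+ < Cd^2+ < Ag^+ < Au^+. So 2 are larger.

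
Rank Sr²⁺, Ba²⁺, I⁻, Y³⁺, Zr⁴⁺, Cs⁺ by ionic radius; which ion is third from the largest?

Work out protons and electrons: Zr⁴⁺ has 36 e⁻ (Z=40), Y³⁺ has 36 e⁻ (Z=39), Sr²⁺ has 36 e⁻ (Z=38), Ba²⁺ has 54 e⁻ (Z=56), Cs⁺ has 54 e⁻ (Z=55), I⁻ has 54 e⁻ (Z=53). Zr⁴⁺ < Y³⁺ (both 36 e⁻, Z=40>39); Y³⁺ < Sr²⁺ (isoelectronic, higher Z=39 is smaller); Sr²⁺ < Ba²⁺ (same group, 1 shell fewer); Ba²⁺ < Cs⁺ (both 54 e⁻, Z=56>55); Cs⁺ < I⁻ (isoelectronic, higher Z=55 is smaller).
Ordering: Zr⁴⁺ < Y³⁺ < Sr²⁺ < Ba²⁺ < Cs⁺ < I⁻. The third largest is Ba²⁺.

Ba²⁺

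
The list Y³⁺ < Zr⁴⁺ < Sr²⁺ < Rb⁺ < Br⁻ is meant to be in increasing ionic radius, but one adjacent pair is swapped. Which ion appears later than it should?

Zr⁴⁺

Scanning neighbour by neighbour, only Y³⁺/Zr⁴⁺ violates a trend: both have 36 electrons but Z(Zr)=40 > Z(Y)=39, so Zr⁴⁺ should be the smaller of the two. That makes Zr⁴⁺ the one sitting a position late relative to where it belongs.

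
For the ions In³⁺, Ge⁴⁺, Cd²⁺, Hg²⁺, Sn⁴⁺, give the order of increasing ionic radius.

Ge⁴⁺ < Sn⁴⁺ < In³⁺ < Cd²⁺ < Hg²⁺

First list Z and electron count for each: Ge⁴⁺ (Z=32, 28 e⁻), Sn⁴⁺ (Z=50, 46 e⁻), In³⁺ (Z=49, 46 e⁻), Cd²⁺ (Z=48, 46 e⁻), Hg²⁺ (Z=80, 78 e⁻). Ge⁴⁺ < Sn⁴⁺ (same group, period 4 vs 5); Sn⁴⁺ < In³⁺ (both 46 e⁻, Z=50>49); In³⁺ < Cd²⁺ (both 46 e⁻, Z=49>48); Cd²⁺ < Hg²⁺ (same group, period 5 vs 6).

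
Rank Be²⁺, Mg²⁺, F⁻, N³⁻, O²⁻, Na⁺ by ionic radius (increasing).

Be²⁺ < Mg²⁺ < Na⁺ < F⁻ < O²⁻ < N³⁻

Be²⁺ (Z=4, 2 e⁻), Mg²⁺ (Z=12, 10 e⁻), Na⁺ (Z=11, 10 e⁻), F⁻ (Z=9, 10 e⁻), O²⁻ (Z=8, 10 e⁻), N³⁻ (Z=7, 10 e⁻). Be²⁺ < Mg²⁺ (same group, 1 shell fewer); Mg²⁺ < Na⁺ (isoelectronic, higher Z=12 is smaller); Na⁺ < F⁻ (both 10 e⁻, Z=11>9); F⁻ < O²⁻ (isoelectronic, higher Z=9 is smaller); O²⁻ < N³⁻ (isoelectronic, higher Z=8 is smaller).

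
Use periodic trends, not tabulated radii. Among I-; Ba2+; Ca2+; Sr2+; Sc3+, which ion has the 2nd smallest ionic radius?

Ca2+

Sc3+ has 18 e⁻ (Z=21), Ca2+ has 18 e⁻ (Z=20), Sr2+ has 36 e⁻ (Z=38), Ba2+ has 54 e⁻ (Z=56), I- has 54 e⁻ (Z=53). Sc3+ < Ca2+ (both 18 e⁻, Z=21>20); Ca2+ < Sr2+ (same group, period 4 vs 5); Sr2+ < Ba2+ (same group, 1 shell fewer); Ba2+ < I- (both 54 e⁻, Z=56>53).
Full ascending order: Sc3+ < Ca2+ < Sr2+ < Ba2+ < I-. Counting from the smallest, position 2 is Ca2+.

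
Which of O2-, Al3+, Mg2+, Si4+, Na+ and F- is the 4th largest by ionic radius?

These species are isoelectronic with 10 electrons. The only difference is the number of protons: Si4+ (Z=14), Al3+ (Z=13), Mg2+ (Z=12), Na+ (Z=11), F- (Z=9), O2- (Z=8). The strongest nuclear pull (Si4+) gives the smallest ion.
So the order is Si4+ < Al3+ < Mg2+ < Na+ < F- < O2-; the 4th-largest ion is Mg2+.

Mg2+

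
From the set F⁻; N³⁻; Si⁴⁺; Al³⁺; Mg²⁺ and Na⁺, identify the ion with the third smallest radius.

Mg²⁺

All of these have 10 electrons (isoelectronic). With the same electron cloud, the ion with the most protons pulls it in tightest. Nuclear charges: Si⁴⁺ (Z=14), Al³⁺ (Z=13), Mg²⁺ (Z=12), Na⁺ (Z=11), F⁻ (Z=9), N³⁻ (Z=7). Highest Z is smallest.
Full ascending order: Si⁴⁺ < Al³⁺ < Mg²⁺ < Na⁺ < F⁻ < N³⁻. Counting from the smallest, position 3 is Mg²⁺.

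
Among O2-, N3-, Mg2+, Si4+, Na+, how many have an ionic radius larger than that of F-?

2

All of these have 10 electrons (isoelectronic). With the same electron cloud, the ion with the most protons pulls it in tightest. Nuclear charges: Si4+ (Z=14), Mg2+ (Z=12), Na+ (Z=11), F- (Z=9), O2- (Z=8), N3- (Z=7). Highest Z is smallest.
Ordering all of them (including F-) by radius gives Si4+ < Mg2+ < Na+ < F- < O2- < N3-. That's 2.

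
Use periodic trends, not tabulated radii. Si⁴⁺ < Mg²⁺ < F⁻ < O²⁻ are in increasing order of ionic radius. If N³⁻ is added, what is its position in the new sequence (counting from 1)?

All of these have 10 electrons (isoelectronic). With the same electron cloud, the ion with the most protons pulls it in tightest. Nuclear charges: Si⁴⁺ (Z=14), Mg²⁺ (Z=12), F⁻ (Z=9), O²⁻ (Z=8), N³⁻ (Z=7). Highest Z is smallest.
Merged order: Si⁴⁺ < Mg²⁺ < F⁻ < O²⁻ < N³⁻ — N³⁻ is number 5.

5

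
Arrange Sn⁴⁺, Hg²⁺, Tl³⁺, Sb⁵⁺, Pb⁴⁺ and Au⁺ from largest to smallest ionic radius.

Work out protons and electrons: Sb⁵⁺ (Z=51, 46 e⁻), Sn⁴⁺ (Z=50, 46 e⁻), Pb⁴⁺ (Z=82, 78 e⁻), Tl³⁺ (Z=81, 78 e⁻), Hg²⁺ (Z=80, 78 e⁻), Au⁺ (Z=79, 78 e⁻). Sb⁵⁺ < Sn⁴⁺ (both 46 e⁻, Z=51>50); Sn⁴⁺ < Pb⁴⁺ (same group, period 5 vs 6); Pb⁴⁺ < Tl³⁺ (isoelectronic, higher Z=82 is smaller); Tl³⁺ < Hg²⁺ (both 78 e⁻, Z=81>80); Hg²⁺ < Au⁺ (both 78 e⁻, Z=80>79).

Au⁺ > Hg²⁺ > Tl³⁺ > Pb⁴⁺ > Sn⁴⁺ > Sb⁵⁺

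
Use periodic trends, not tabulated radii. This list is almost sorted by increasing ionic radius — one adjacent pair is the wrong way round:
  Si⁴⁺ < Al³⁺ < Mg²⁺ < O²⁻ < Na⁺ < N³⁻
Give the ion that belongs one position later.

O²⁻

The pair O²⁻, Na⁺ is the wrong way round — Na⁺ and O²⁻ share 10 electrons; the higher nuclear charge on Na (Z=11) contracts it more, so Na⁺ < O²⁻. All other adjacent pairs agree with periodic trends, so O²⁻ is the misplaced ion.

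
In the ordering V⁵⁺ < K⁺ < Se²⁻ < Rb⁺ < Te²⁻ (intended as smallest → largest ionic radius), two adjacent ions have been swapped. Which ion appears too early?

Scanning neighbour by neighbour, only Se²⁻/Rb⁺ violates a trend: Rb⁺ and Se²⁻ share 36 electrons; the higher nuclear charge on Rb (Z=37) contracts it more, so Rb⁺ < Se²⁻. That makes Se²⁻ the one sitting a position early relative to where it belongs.

Se²⁻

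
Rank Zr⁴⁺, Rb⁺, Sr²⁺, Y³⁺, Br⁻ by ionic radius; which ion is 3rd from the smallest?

Sr²⁺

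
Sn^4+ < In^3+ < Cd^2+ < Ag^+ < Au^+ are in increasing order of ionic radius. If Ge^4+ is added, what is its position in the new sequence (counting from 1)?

1

Work out protons and electrons: Ge^4+ (Z=32, 28 e⁻), Sn^4+ (Z=50, 46 e⁻), In^3+ (Z=49, 46 e⁻), Cd^2+ (Z=48, 46 e⁻), Ag^+ (Z=47, 46 e⁻), Au^+ (Z=79, 78 e⁻). Ge^4+ < Sn^4+ (same group, period 4 vs 5); Sn^4+ < In^3+ (both 46 e⁻, Z=50>49); In^3+ < Cd^2+ (isoelectronic, higher Z=49 is smaller); Cd^2+ < Ag^+ (isoelectronic, higher Z=48 is smaller); Ag^+ < Au^+ (same group, 1 shell fewer).
Putting Ge^4+ in gives Ge^4+ < Sn^4+ < In^3+ < Cd^2+ < Ag^+ < Au^+; it lands at slot 1.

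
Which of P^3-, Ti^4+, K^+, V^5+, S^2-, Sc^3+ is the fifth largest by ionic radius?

Ti^4+

All of these have 18 electrons (isoelectronic). With the same electron cloud, the ion with the most protons pulls it in tightest. Nuclear charges: V^5+ (Z=23), Ti^4+ (Z=22), Sc^3+ (Z=21), K^+ (Z=19), S^2- (Z=16), P^3- (Z=15). Highest Z is smallest.
That gives V^5+ < Ti^4+ < Sc^3+ < K^+ < S^2- < P^3-. From the largest end, number 5 is Ti^4+.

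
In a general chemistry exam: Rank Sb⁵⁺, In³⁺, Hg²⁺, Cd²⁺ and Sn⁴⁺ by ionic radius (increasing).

Sb⁵⁺ < Sn⁴⁺ < In³⁺ < Cd²⁺ < Hg²⁺

First list Z and electron count for each: Sb⁵⁺ has 46 e⁻ (Z=51), Sn⁴⁺ has 46 e⁻ (Z=50), In³⁺ has 46 e⁻ (Z=49), Cd²⁺ has 46 e⁻ (Z=48), Hg²⁺ has 78 e⁻ (Z=80). Sb⁵⁺ < Sn⁴⁺ (isoelectronic, higher Z=51 is smaller); Sn⁴⁺ < In³⁺ (isoelectronic, higher Z=50 is smaller); In³⁺ < Cd²⁺ (both 46 e⁻, Z=49>48); Cd²⁺ < Hg²⁺ (same group, period 5 vs 6).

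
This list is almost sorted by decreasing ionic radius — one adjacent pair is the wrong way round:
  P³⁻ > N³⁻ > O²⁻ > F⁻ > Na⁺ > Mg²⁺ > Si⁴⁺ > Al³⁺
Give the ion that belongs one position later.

Scanning neighbour by neighbour, only Si⁴⁺/Al³⁺ violates a trend: Si⁴⁺ and Al³⁺ share 10 electrons; the higher nuclear charge on Si (Z=14) contracts it more, so Si⁴⁺ < Al³⁺. That makes Si⁴⁺ the one sitting a position early relative to where it belongs.

Si⁴⁺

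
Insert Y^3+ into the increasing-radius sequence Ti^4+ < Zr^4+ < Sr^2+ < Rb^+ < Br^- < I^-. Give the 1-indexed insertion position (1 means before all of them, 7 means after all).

Work out protons and electrons: Ti^4+ has 18 e⁻ (Z=22), Zr^4+ has 36 e⁻ (Z=40), Y^3+ has 36 e⁻ (Z=39), Sr^2+ has 36 e⁻ (Z=38), Rb^+ has 36 e⁻ (Z=37), Br^- has 36 e⁻ (Z=35), I^- has 54 e⁻ (Z=53). Ti^4+ < Zr^4+ (same group, period 4 vs 5); Zr^4+ < Y^3+ (both 36 e⁻, Z=40>39); Y^3+ < Sr^2+ (both 36 e⁻, Z=39>38); Sr^2+ < Rb^+ (both 36 e⁻, Z=38>37); Rb^+ < Br^- (isoelectronic, higher Z=37 is smaller); Br^- < I^- (same group, period 4 vs 5).
Merged order: Ti^4+ < Zr^4+ < Y^3+ < Sr^2+ < Rb^+ < Br^- < I^- — Y^3+ is number 3.

3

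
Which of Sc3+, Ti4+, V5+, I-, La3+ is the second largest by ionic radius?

La3+

Electron counts and nuclear charges: V5+ has 18 e⁻ (Z=23), Ti4+ has 18 e⁻ (Z=22), Sc3+ has 18 e⁻ (Z=21), La3+ has 54 e⁻ (Z=57), I- has 54 e⁻ (Z=53). V5+ < Ti4+ (isoelectronic, higher Z=23 is smaller); Ti4+ < Sc3+ (isoelectronic, higher Z=22 is smaller); Sc3+ < La3+ (same group, period 4 vs 6); La3+ < I- (isoelectronic, higher Z=57 is smaller).
So the order is V5+ < Ti4+ < Sc3+ < La3+ < I-; the 2nd-largest ion is La3+.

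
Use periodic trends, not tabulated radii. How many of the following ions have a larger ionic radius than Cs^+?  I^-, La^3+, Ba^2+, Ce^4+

1

Each ion has 54 electrons. The ranking follows nuclear charge in reverse — greater Z gives a smaller radius. Ce^4+ (Z=58), La^3+ (Z=57), Ba^2+ (Z=56), Cs^+ (Z=55), I^- (Z=53).
Relative to Cs^+, the ions that are larger are I^-. That's 1.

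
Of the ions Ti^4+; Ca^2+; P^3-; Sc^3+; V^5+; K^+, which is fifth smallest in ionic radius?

K^+

Isoelectronic series (18 e⁻ each). Size is set by nuclear charge: more protons means a smaller ion. V^5+ (Z=23), Ti^4+ (Z=22), Sc^3+ (Z=21), Ca^2+ (Z=20), K^+ (Z=19), P^3- (Z=15).
Full ascending order: V^5+ < Ti^4+ < Sc^3+ < Ca^2+ < K^+ < P^3-. Counting from the smallest, position 5 is K^+.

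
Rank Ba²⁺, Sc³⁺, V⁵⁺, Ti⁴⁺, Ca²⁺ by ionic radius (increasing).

V⁵⁺ < Ti⁴⁺ < Sc³⁺ < Ca²⁺ < Ba²⁺

Work out protons and electrons: V⁵⁺ (Z=23, 18 e⁻), Ti⁴⁺ (Z=22, 18 e⁻), Sc³⁺ (Z=21, 18 e⁻), Ca²⁺ (Z=20, 18 e⁻), Ba²⁺ (Z=56, 54 e⁻). V⁵⁺ < Ti⁴⁺ (both 18 e⁻, Z=23>22); Ti⁴⁺ < Sc³⁺ (both 18 e⁻, Z=22>21); Sc³⁺ < Ca²⁺ (both 18 e⁻, Z=21>20); Ca²⁺ < Ba²⁺ (same group, period 4 vs 6).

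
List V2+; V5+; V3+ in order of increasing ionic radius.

V5+ < V3+ < V2+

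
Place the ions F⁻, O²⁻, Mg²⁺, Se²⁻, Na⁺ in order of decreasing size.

Se²⁻ > O²⁻ > F⁻ > Na⁺ > Mg²⁺

Work out protons and electrons: Mg²⁺ has 10 e⁻ (Z=12), Na⁺ has 10 e⁻ (Z=11), F⁻ has 10 e⁻ (Z=9), O²⁻ has 10 e⁻ (Z=8), Se²⁻ has 36 e⁻ (Z=34). Mg²⁺ < Na⁺ (both 10 e⁻, Z=12>11); Na⁺ < F⁻ (both 10 e⁻, Z=11>9); F⁻ < O²⁻ (both 10 e⁻, Z=9>8); O²⁻ < Se²⁻ (same group, period 2 vs 4).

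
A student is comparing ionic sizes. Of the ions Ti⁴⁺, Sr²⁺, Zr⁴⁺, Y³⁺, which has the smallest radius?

Work out protons and electrons: Ti⁴⁺ (Z=22, 18 e⁻), Zr⁴⁺ (Z=40, 36 e⁻), Y³⁺ (Z=39, 36 e⁻), Sr²⁺ (Z=38, 36 e⁻). Ti⁴⁺ < Zr⁴⁺ (same group, 1 shell fewer); Zr⁴⁺ < Y³⁺ (both 36 e⁻, Z=40>39); Y³⁺ < Sr²⁺ (both 36 e⁻, Z=39>38).

Ti⁴⁺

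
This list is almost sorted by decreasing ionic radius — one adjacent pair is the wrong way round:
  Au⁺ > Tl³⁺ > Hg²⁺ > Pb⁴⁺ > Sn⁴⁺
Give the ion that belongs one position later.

Tl³⁺

Compare adjacent ions: both have 78 electrons but Z(Tl)=81 > Z(Hg)=80, so Tl³⁺ should be the smaller of the two — yet in this decreasing list Tl³⁺ sits before Hg²⁺. Nothing else is reversed, so Tl³⁺ should move one place to the right.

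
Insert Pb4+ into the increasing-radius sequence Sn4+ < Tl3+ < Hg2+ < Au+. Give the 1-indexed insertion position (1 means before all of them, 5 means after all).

Electron counts and nuclear charges: Sn4+ (Z=50, 46 e⁻), Pb4+ (Z=82, 78 e⁻), Tl3+ (Z=81, 78 e⁻), Hg2+ (Z=80, 78 e⁻), Au+ (Z=79, 78 e⁻). Sn4+ < Pb4+ (same group, 1 shell fewer); Pb4+ < Tl3+ (both 78 e⁻, Z=82>81); Tl3+ < Hg2+ (both 78 e⁻, Z=81>80); Hg2+ < Au+ (both 78 e⁻, Z=80>79).
Merged order: Sn4+ < Pb4+ < Tl3+ < Hg2+ < Au+ — Pb4+ is number 2.

2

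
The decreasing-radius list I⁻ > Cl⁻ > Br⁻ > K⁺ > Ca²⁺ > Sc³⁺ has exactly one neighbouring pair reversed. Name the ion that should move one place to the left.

Br⁻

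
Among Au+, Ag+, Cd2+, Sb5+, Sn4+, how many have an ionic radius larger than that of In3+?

3

First list Z and electron count for each: Sb5+ has 46 e⁻ (Z=51), Sn4+ has 46 e⁻ (Z=50), In3+ has 46 e⁻ (Z=49), Cd2+ has 46 e⁻ (Z=48), Ag+ has 46 e⁻ (Z=47), Au+ has 78 e⁻ (Z=79). Sb5+ < Sn4+ (isoelectronic, higher Z=51 is smaller); Sn4+ < In3+ (isoelectronic, higher Z=50 is smaller); In3+ < Cd2+ (isoelectronic, higher Z=49 is smaller); Cd2+ < Ag+ (both 46 e⁻, Z=48>47); Ag+ < Au+ (same group, period 5 vs 6).
Ordering all of them (including In3+) by radius gives Sb5+ < Sn4+ < In3+ < Cd2+ < Ag+ < Au+. That's 3.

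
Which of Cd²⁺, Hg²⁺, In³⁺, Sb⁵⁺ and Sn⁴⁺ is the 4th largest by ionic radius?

First list Z and electron count for each: Sb⁵⁺ (Z=51, 46 e⁻), Sn⁴⁺ (Z=50, 46 e⁻), In³⁺ (Z=49, 46 e⁻), Cd²⁺ (Z=48, 46 e⁻), Hg²⁺ (Z=80, 78 e⁻). Sb⁵⁺ < Sn⁴⁺ (both 46 e⁻, Z=51>50); Sn⁴⁺ < In³⁺ (both 46 e⁻, Z=50>49); In³⁺ < Cd²⁺ (isoelectronic, higher Z=49 is smaller); Cd²⁺ < Hg²⁺ (same group, period 5 vs 6).
That gives Sb⁵⁺ < Sn⁴⁺ < In³⁺ < Cd²⁺ < Hg²⁺. From the largest end, number 4 is Sn⁴⁺.

Sn⁴⁺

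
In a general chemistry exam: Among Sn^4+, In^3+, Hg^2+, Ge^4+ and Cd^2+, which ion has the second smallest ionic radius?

Ge^4+: 28 e⁻, Z=32, Sn^4+: 46 e⁻, Z=50, In^3+: 46 e⁻, Z=49, Cd^2+: 46 e⁻, Z=48, Hg^2+: 78 e⁻, Z=80. Ge^4+ < Sn^4+ (same group, period 4 vs 5); Sn^4+ < In^3+ (both 46 e⁻, Z=50>49); In^3+ < Cd^2+ (both 46 e⁻, Z=49>48); Cd^2+ < Hg^2+ (same group, 1 shell fewer).
Full ascending order: Ge^4+ < Sn^4+ < In^3+ < Cd^2+ < Hg^2+. Counting from the smallest, position 2 is Sn^4+.

Sn^4+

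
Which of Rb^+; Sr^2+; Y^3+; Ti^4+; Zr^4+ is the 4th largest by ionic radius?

First list Z and electron count for each: Ti^4+ (Z=22, 18 e⁻), Zr^4+ (Z=40, 36 e⁻), Y^3+ (Z=39, 36 e⁻), Sr^2+ (Z=38, 36 e⁻), Rb^+ (Z=37, 36 e⁻). Ti^4+ < Zr^4+ (same group, 1 shell fewer); Zr^4+ < Y^3+ (both 36 e⁻, Z=40>39); Y^3+ < Sr^2+ (both 36 e⁻, Z=39>38); Sr^2+ < Rb^+ (isoelectronic, higher Z=38 is smaller).
So the order is Ti^4+ < Zr^4+ < Y^3+ < Sr^2+ < Rb^+; the 4th-largest ion is Zr^4+.

Zr^4+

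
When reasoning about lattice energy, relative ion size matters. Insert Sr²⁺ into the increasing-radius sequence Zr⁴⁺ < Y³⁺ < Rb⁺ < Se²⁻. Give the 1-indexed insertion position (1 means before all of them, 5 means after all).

Each ion has 36 electrons. The ranking follows nuclear charge in reverse — greater Z gives a smaller radius. Zr⁴⁺ (Z=40), Y³⁺ (Z=39), Sr²⁺ (Z=38), Rb⁺ (Z=37), Se²⁻ (Z=34).
Merged order: Zr⁴⁺ < Y³⁺ < Sr²⁺ < Rb⁺ < Se²⁻ — Sr²⁺ is number 3.

3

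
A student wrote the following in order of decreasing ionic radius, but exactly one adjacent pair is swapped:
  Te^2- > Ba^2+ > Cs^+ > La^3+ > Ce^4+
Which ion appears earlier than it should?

Ba^2+

Compare adjacent ions: Ba^2+ and Cs^+ share 54 electrons; the higher nuclear charge on Ba (Z=56) contracts it more, so Ba^2+ < Cs^+ — yet in this decreasing list Ba^2+ sits before Cs^+. Nothing else is reversed, so Ba^2+ should move one place to the right.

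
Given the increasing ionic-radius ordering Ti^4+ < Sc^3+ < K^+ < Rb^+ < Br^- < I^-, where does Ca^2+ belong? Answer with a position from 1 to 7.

3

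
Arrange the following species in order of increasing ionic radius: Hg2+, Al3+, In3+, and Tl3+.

Al3+ < In3+ < Tl3+ < Hg2+

First list Z and electron count for each: Al3+ has 10 e⁻ (Z=13), In3+ has 46 e⁻ (Z=49), Tl3+ has 78 e⁻ (Z=81), Hg2+ has 78 e⁻ (Z=80). Al3+ < In3+ (same group, 2 shells fewer); In3+ < Tl3+ (same group, 1 shell fewer); Tl3+ < Hg2+ (isoelectronic, higher Z=81 is smaller).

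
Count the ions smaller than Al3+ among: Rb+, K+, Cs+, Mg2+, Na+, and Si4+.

Electron counts and nuclear charges: Si4+ has 10 e⁻ (Z=14), Al3+ has 10 e⁻ (Z=13), Mg2+ has 10 e⁻ (Z=12), Na+ has 10 e⁻ (Z=11), K+ has 18 e⁻ (Z=19), Rb+ has 36 e⁻ (Z=37), Cs+ has 54 e⁻ (Z=55). Si4+ < Al3+ (isoelectronic, higher Z=14 is smaller); Al3+ < Mg2+ (both 10 e⁻, Z=13>12); Mg2+ < Na+ (both 10 e⁻, Z=12>11); Na+ < K+ (same group, period 3 vs 4); K+ < Rb+ (same group, 1 shell fewer); Rb+ < Cs+ (same group, period 5 vs 6).
Placing each against Al3+: smaller — Si4+; larger — Mg2+, Na+, K+, Rb+, Cs+. That's 1.

1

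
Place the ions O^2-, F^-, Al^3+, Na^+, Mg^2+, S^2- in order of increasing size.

Al^3+ < Mg^2+ < Na^+ < F^- < O^2- < S^2-

Work out protons and electrons: Al^3+ has 10 e⁻ (Z=13), Mg^2+ has 10 e⁻ (Z=12), Na^+ has 10 e⁻ (Z=11), F^- has 10 e⁻ (Z=9), O^2- has 10 e⁻ (Z=8), S^2- has 18 e⁻ (Z=16). Al^3+ < Mg^2+ (isoelectronic, higher Z=13 is smaller); Mg^2+ < Na^+ (both 10 e⁻, Z=12>11); Na^+ < F^- (isoelectronic, higher Z=11 is smaller); F^- < O^2- (isoelectronic, higher Z=9 is smaller); O^2- < S^2- (same group, 1 shell fewer).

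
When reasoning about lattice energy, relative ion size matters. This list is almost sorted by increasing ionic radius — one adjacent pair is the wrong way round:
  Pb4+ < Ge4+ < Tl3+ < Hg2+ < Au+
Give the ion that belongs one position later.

Pb4+

Scanning neighbour by neighbour, only Pb4+/Ge4+ violates a trend: same group and charge — period 4 sits above period 6, so Ge4+ is smaller. That makes Pb4+ the one sitting a position early relative to where it belongs.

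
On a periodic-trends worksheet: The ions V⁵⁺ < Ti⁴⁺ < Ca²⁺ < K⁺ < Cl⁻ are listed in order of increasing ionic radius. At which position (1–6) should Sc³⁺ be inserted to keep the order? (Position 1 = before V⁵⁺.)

3

Each ion has 18 electrons. The ranking follows nuclear charge in reverse — greater Z gives a smaller radius. V⁵⁺ (Z=23), Ti⁴⁺ (Z=22), Sc³⁺ (Z=21), Ca²⁺ (Z=20), K⁺ (Z=19), Cl⁻ (Z=17).
Merged order: V⁵⁺ < Ti⁴⁺ < Sc³⁺ < Ca²⁺ < K⁺ < Cl⁻ — Sc³⁺ is number 3.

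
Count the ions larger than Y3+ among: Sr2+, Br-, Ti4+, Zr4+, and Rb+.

First list Z and electron count for each: Ti4+ has 18 e⁻ (Z=22), Zr4+ has 36 e⁻ (Z=40), Y3+ has 36 e⁻ (Z=39), Sr2+ has 36 e⁻ (Z=38), Rb+ has 36 e⁻ (Z=37), Br- has 36 e⁻ (Z=35). Ti4+ < Zr4+ (same group, period 4 vs 5); Zr4+ < Y3+ (both 36 e⁻, Z=40>39); Y3+ < Sr2+ (both 36 e⁻, Z=39>38); Sr2+ < Rb+ (isoelectronic, higher Z=38 is smaller); Rb+ < Br- (both 36 e⁻, Z=37>35).
Overall: Ti4+ < Zr4+ < Y3+ < Sr2+ < Rb+ < Br-. Y3+ has 2 below it and 3 above. So 3 are larger.

3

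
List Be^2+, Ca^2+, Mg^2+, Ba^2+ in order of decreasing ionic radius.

All are in the same group with charge +2. Radius grows down the group as n (the outermost shell) increases.

Ba^2+ > Ca^2+ > Mg^2+ > Be^2+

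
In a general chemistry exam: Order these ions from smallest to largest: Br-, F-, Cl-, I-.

F- < Cl- < Br- < I-

These ions sit in one column with identical charge. Each step down the periodic table adds a principal shell, increasing the radius.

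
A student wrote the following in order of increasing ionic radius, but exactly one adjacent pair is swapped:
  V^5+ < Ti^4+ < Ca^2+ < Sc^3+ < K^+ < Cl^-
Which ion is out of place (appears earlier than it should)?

Scanning neighbour by neighbour, only Ca^2+/Sc^3+ violates a trend: Sc^3+ and Ca^2+ share 18 electrons; the higher nuclear charge on Sc (Z=21) contracts it more, so Sc^3+ < Ca^2+. That makes Ca^2+ the one sitting a position early relative to where it belongs.

Ca^2+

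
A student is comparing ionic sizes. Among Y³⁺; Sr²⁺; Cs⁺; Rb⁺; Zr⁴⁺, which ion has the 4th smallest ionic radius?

Rb⁺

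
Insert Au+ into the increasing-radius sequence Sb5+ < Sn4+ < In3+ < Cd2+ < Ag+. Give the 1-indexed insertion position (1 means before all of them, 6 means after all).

6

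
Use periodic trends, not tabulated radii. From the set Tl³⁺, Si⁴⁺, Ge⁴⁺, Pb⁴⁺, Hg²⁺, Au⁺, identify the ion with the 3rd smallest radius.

Pb⁴⁺

First list Z and electron count for each: Si⁴⁺: 10 e⁻, Z=14, Ge⁴⁺: 28 e⁻, Z=32, Pb⁴⁺: 78 e⁻, Z=82, Tl³⁺: 78 e⁻, Z=81, Hg²⁺: 78 e⁻, Z=80, Au⁺: 78 e⁻, Z=79. Si⁴⁺ < Ge⁴⁺ (same group, period 3 vs 4); Ge⁴⁺ < Pb⁴⁺ (same group, period 4 vs 6); Pb⁴⁺ < Tl³⁺ (isoelectronic, higher Z=82 is smaller); Tl³⁺ < Hg²⁺ (isoelectronic, higher Z=81 is smaller); Hg²⁺ < Au⁺ (isoelectronic, higher Z=80 is smaller).
Full ascending order: Si⁴⁺ < Ge⁴⁺ < Pb⁴⁺ < Tl³⁺ < Hg²⁺ < Au⁺. Counting from the smallest, position 3 is Pb⁴⁺.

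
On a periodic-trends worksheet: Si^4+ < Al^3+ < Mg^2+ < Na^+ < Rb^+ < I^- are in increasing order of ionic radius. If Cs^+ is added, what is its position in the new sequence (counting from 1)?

Work out protons and electrons: Si^4+ (Z=14, 10 e⁻), Al^3+ (Z=13, 10 e⁻), Mg^2+ (Z=12, 10 e⁻), Na^+ (Z=11, 10 e⁻), Rb^+ (Z=37, 36 e⁻), Cs^+ (Z=55, 54 e⁻), I^- (Z=53, 54 e⁻). Si^4+ < Al^3+ (isoelectronic, higher Z=14 is smaller); Al^3+ < Mg^2+ (isoelectronic, higher Z=13 is smaller); Mg^2+ < Na^+ (isoelectronic, higher Z=12 is smaller); Na^+ < Rb^+ (same group, period 3 vs 5); Rb^+ < Cs^+ (same group, 1 shell fewer); Cs^+ < I^- (both 54 e⁻, Z=55>53).
The complete sequence is Si^4+ < Al^3+ < Mg^2+ < Na^+ < Rb^+ < Cs^+ < I^-. Cs^+ sits at position 6.

6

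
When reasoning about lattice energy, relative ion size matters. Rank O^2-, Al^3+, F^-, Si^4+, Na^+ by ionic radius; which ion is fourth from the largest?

Al^3+

Isoelectronic series (10 e⁻ each). Size is set by nuclear charge: more protons means a smaller ion. Si^4+ (Z=14), Al^3+ (Z=13), Na^+ (Z=11), F^- (Z=9), O^2- (Z=8).
Full ascending order: Si^4+ < Al^3+ < Na^+ < F^- < O^2-. Counting from the largest, position 4 is Al^3+.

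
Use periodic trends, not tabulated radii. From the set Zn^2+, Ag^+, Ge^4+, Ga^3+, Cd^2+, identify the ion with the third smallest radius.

First list Z and electron count for each: Ge^4+: 28 e⁻, Z=32, Ga^3+: 28 e⁻, Z=31, Zn^2+: 28 e⁻, Z=30, Cd^2+: 46 e⁻, Z=48, Ag^+: 46 e⁻, Z=47. Ge^4+ < Ga^3+ (both 28 e⁻, Z=32>31); Ga^3+ < Zn^2+ (both 28 e⁻, Z=31>30); Zn^2+ < Cd^2+ (same group, period 4 vs 5); Cd^2+ < Ag^+ (isoelectronic, higher Z=48 is smaller).
Full ascending order: Ge^4+ < Ga^3+ < Zn^2+ < Cd^2+ < Ag^+. Counting from the smallest, position 3 is Zn^2+.

Zn^2+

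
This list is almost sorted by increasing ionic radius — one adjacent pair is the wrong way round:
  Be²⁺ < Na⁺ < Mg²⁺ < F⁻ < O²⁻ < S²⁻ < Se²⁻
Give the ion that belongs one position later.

Compare adjacent ions: Mg²⁺ and Na⁺ share 10 electrons; the higher nuclear charge on Mg (Z=12) contracts it more, so Mg²⁺ < Na⁺ — yet in this increasing list Na⁺ sits before Mg²⁺. Nothing else is reversed, so Na⁺ should move one place to the right.

Na⁺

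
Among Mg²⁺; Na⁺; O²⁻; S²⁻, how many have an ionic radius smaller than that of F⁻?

Work out protons and electrons: Mg²⁺: 10 e⁻, Z=12, Na⁺: 10 e⁻, Z=11, F⁻: 10 e⁻, Z=9, O²⁻: 10 e⁻, Z=8, S²⁻: 18 e⁻, Z=16. Mg²⁺ < Na⁺ (isoelectronic, higher Z=12 is smaller); Na⁺ < F⁻ (isoelectronic, higher Z=11 is smaller); F⁻ < O²⁻ (both 10 e⁻, Z=9>8); O²⁻ < S²⁻ (same group, 1 shell fewer).
Placing each against F⁻: smaller — Mg²⁺, Na⁺; larger — O²⁻, S²⁻. That's 2.

2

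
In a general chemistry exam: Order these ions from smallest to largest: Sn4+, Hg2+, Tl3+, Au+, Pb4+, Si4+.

Si4+ < Sn4+ < Pb4+ < Tl3+ < Hg2+ < Au+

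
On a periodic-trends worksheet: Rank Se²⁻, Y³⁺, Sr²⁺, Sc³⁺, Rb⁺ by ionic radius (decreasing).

Se²⁻ > Rb⁺ > Sr²⁺ > Y³⁺ > Sc³⁺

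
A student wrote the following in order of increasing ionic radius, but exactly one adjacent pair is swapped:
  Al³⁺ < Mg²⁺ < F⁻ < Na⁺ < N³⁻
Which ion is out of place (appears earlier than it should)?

Check each adjacent pair. F⁻ and Na⁺ are reversed: they are isoelectronic (10 e⁻) and Na has more protons than F (11 vs 9), making Na⁺ smaller. No other neighbouring pair contradicts the periodic trends, so F⁻ is the ion listed too early.

F⁻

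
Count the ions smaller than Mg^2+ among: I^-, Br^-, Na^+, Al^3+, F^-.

1

Tabulating Z and e⁻: Al^3+ (Z=13, 10 e⁻), Mg^2+ (Z=12, 10 e⁻), Na^+ (Z=11, 10 e⁻), F^- (Z=9, 10 e⁻), Br^- (Z=35, 36 e⁻), I^- (Z=53, 54 e⁻). Al^3+ < Mg^2+ (both 10 e⁻, Z=13>12); Mg^2+ < Na^+ (isoelectronic, higher Z=12 is smaller); Na^+ < F^- (isoelectronic, higher Z=11 is smaller); F^- < Br^- (same group, 2 shells fewer); Br^- < I^- (same group, period 4 vs 5).
Relative to Mg^2+, the ions that are smaller are Al^3+. Count: 1.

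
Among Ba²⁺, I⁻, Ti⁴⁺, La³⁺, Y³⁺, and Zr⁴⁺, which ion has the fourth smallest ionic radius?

La³⁺

Ti⁴⁺ has 18 e⁻ (Z=22), Zr⁴⁺ has 36 e⁻ (Z=40), Y³⁺ has 36 e⁻ (Z=39), La³⁺ has 54 e⁻ (Z=57), Ba²⁺ has 54 e⁻ (Z=56), I⁻ has 54 e⁻ (Z=53). Ti⁴⁺ < Zr⁴⁺ (same group, period 4 vs 5); Zr⁴⁺ < Y³⁺ (isoelectronic, higher Z=40 is smaller); Y³⁺ < La³⁺ (same group, 1 shell fewer); La³⁺ < Ba²⁺ (both 54 e⁻, Z=57>56); Ba²⁺ < I⁻ (both 54 e⁻, Z=56>53).
So the order is Ti⁴⁺ < Zr⁴⁺ < Y³⁺ < La³⁺ < Ba²⁺ < I⁻; the 4th-smallest ion is La³⁺.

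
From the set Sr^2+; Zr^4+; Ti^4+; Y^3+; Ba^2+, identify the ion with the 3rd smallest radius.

Y^3+

First list Z and electron count for each: Ti^4+ has 18 e⁻ (Z=22), Zr^4+ has 36 e⁻ (Z=40), Y^3+ has 36 e⁻ (Z=39), Sr^2+ has 36 e⁻ (Z=38), Ba^2+ has 54 e⁻ (Z=56). Ti^4+ < Zr^4+ (same group, period 4 vs 5); Zr^4+ < Y^3+ (both 36 e⁻, Z=40>39); Y^3+ < Sr^2+ (isoelectronic, higher Z=39 is smaller); Sr^2+ < Ba^2+ (same group, 1 shell fewer).
Ordering: Ti^4+ < Zr^4+ < Y^3+ < Sr^2+ < Ba^2+. The 3rd smallest is Y^3+.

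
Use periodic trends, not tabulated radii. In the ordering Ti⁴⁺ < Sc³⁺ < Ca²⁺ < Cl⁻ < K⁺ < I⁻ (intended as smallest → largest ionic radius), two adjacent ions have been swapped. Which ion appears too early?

Scanning neighbour by neighbour, only Cl⁻/K⁺ violates a trend: they are isoelectronic (18 e⁻) and K has more protons than Cl (19 vs 17), making K⁺ smaller. That makes Cl⁻ the one sitting a position early relative to where it belongs.

Cl⁻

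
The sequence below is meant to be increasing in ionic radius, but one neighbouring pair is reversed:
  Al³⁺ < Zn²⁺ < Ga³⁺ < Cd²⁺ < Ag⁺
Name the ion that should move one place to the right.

Zn²⁺

Compare adjacent ions: they are isoelectronic (28 e⁻) and Ga has more protons than Zn (31 vs 30), making Ga³⁺ smaller — yet in this increasing list Zn²⁺ sits before Ga³⁺. Nothing else is reversed, so Zn²⁺ should move one place to the right.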